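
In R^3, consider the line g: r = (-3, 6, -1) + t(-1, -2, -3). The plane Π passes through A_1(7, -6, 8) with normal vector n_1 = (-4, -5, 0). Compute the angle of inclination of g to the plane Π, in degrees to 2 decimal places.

Π: n_1·r = n_1·A_1 gives -4x - 5y = 2.
sin θ = |n·v| / (|n||v|) = |14| / (√41 · √14) = 0.58435.
θ ≈ 35.76°.

35.76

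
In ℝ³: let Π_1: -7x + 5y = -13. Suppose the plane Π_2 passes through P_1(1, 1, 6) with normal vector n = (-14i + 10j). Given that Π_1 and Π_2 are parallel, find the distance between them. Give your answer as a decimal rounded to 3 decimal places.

1.279

Π_2: n·r = n·P_1 gives -14x + 10y = -4.
Rescale Π_2 by 1/2: -7x + 5y = -2. Then distance = |-13 − (-2)| / √74 ≈ 1.279.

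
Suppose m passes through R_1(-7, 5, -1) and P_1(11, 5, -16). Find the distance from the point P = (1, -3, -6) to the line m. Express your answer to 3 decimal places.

8.102

A direction vector for m is P_1 − R_1 = (18, 0, -15).
Taking (-7, 5, -1) on m with direction v = (18, 0, -15): w = P − (-7, 5, -1) = (8, -8, -5), and w × v = (120, 30, 144).
Distance = |w × v| / |v| = √36036 / √549 ≈ 8.102.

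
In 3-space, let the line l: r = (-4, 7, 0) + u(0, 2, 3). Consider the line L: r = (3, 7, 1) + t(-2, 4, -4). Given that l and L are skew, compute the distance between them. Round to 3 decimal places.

Common perpendicular direction n = (0, 2, 3) × (-2, 4, -4) = (-20, -6, 4).
With w = (3, 7, 1) − (-4, 7, 0) = (7, 0, 1), w · n = -136.
Distance = |w · n| / |n| = |-136| / √452 ≈ 6.397.

6.397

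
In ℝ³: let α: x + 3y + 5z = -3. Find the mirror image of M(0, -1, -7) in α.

(2, 5, 3)

λ = (n·M − d)/|n|² = (-38 − (-3))/35 = -1.
Reflection = M − 2λn = (0, -1, -7) − (-2)·(1, 3, 5) = (2, 5, 3).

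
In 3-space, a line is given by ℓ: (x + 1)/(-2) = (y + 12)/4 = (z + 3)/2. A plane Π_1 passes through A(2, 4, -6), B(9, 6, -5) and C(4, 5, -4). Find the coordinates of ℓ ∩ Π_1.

(-9, 4, 5)

ℓ has direction (-2, 4, 2) through (-1, -12, -3).
AB = (7, 2, 1), AC = (2, 1, 2); a normal to Π_1 is AB × AC = (3, -12, 3).
Using A: Π_1 has equation 3x - 12y + 3z = -60.
Substitute r = (-1, -12, -3) + t(-2, 4, 2) into the plane: 132 + (-48)t = -60, so t = 4.
Intersection: (-1, -12, -3) + 4·(-2, 4, 2) = (-9, 4, 5).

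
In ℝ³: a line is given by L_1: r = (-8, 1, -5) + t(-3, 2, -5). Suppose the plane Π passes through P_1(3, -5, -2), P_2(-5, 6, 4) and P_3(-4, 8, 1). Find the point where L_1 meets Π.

P_1P_2 = (-8, 11, 6), P_1P_3 = (-7, 13, 3); a normal to Π is P_1P_2 × P_1P_3 = (-45, -18, -27).
Using P_1: Π has equation -45x - 18y - 27z = 9.
Substitute r = (-8, 1, -5) + t(-3, 2, -5) into the plane: 477 + 234t = 9, so t = -2.
Intersection: (-8, 1, -5) + (-2)·(-3, 2, -5) = (-2, -3, 5).

(-2, -3, 5)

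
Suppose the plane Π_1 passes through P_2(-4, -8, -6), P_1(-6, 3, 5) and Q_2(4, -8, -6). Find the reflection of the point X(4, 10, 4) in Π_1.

P_2P_1 = (-2, 11, 11), P_2Q_2 = (8, 0, 0); a normal to Π_1 is P_2P_1 × P_2Q_2 = (0, 88, -88).
Using P_2: Π_1 has equation 88y - 88z = -176.
λ = (n·X − d)/|n|² = (528 − (-176))/15488 = 1/22.
Reflection = X − 2λn = (4, 10, 4) − (1/11)·(0, 88, -88) = (4, 2, 12).

(4, 2, 12)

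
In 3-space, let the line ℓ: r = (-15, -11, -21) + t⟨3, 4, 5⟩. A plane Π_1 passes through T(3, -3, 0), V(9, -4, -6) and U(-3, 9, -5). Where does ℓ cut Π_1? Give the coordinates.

TV = (6, -1, -6), TU = (-6, 12, -5); a normal to Π_1 is TV × TU = (77, 66, 66).
Using T: Π_1 has equation 77x + 66y + 66z = 33.
Substitute r = (-15, -11, -21) + t(3, 4, 5) into the plane: -3267 + 825t = 33, so t = 4.
Intersection: (-15, -11, -21) + 4·(3, 4, 5) = (-3, 5, -1).

(-3, 5, -1)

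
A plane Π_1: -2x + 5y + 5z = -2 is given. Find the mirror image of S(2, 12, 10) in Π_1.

(10, -8, -10)

λ = (n·S − d)/|n|² = (106 − (-2))/54 = 2.
Reflection = S − 2λn = (2, 12, 10) − 4·(-2, 5, 5) = (10, -8, -10).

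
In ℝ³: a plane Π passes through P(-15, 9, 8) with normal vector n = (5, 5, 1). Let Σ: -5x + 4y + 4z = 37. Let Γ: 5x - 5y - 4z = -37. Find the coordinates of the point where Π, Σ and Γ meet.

Π: n·r = n·P gives 5x + 5y + z = -22.
Solving the 3×3 linear system 5x + 5y + z = -22, -5x + 4y + 4z = 37, 5x - 5y - 4z = -37 (e.g. by elimination or Cramer's rule, determinant = 25) gives (-5, 0, 3).

(-5, 0, 3)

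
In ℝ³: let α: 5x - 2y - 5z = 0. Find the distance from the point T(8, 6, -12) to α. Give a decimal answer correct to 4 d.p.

n·T − d = (5)·(8) + (-2)·(6) + (-5)·(-12) − 0 = 88; |n| = √54.
Distance = |88| / √54 = 88/√54 ≈ 11.9753.

11.9753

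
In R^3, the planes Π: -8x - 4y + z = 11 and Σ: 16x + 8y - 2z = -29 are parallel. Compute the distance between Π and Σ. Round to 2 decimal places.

Rescale Σ by 1/(-2): -8x - 4y + z = 29/2. Then distance = |11 − (29/2)| / √81 ≈ 0.39.

0.39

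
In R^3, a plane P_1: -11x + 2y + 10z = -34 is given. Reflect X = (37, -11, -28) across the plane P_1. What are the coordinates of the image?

(-29, 1, 32)

λ = (n·X − d)/|n|² = (-709 − (-34))/225 = -3.
Reflection = X − 2λn = (37, -11, -28) − (-6)·(-11, 2, 10) = (-29, 1, 32).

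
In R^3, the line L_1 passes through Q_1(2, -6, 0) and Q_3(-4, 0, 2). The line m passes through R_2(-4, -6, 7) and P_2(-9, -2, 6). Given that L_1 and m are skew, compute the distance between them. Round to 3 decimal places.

A direction vector for L_1 is Q_3 − Q_1 = (-6, 6, 2).
A direction vector for m is P_2 − R_2 = (-5, 4, -1).
Common perpendicular direction n = (-6, 6, 2) × (-5, 4, -1) = (-14, -16, 6).
With w = (-4, -6, 7) − (2, -6, 0) = (-6, 0, 7), w · n = 126.
Distance = |w · n| / |n| = |126| / √488 ≈ 5.704.

5.704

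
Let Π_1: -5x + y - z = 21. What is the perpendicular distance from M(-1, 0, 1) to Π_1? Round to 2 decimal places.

n·M − d = (-5)·(-1) + (1)·(0) + (-1)·(1) − 21 = -17; |n| = √27.
Distance = |-17| / √27 = 17/√27 ≈ 3.27.

3.27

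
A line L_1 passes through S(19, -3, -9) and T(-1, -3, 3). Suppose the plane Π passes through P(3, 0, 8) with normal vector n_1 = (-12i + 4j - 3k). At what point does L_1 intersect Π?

A direction vector for L_1 is T − S = (-20, 0, 12).
Π: n_1·r = n_1·P gives -12x + 4y - 3z = -60.
Substitute r = (19, -3, -9) + t(-20, 0, 12) into the plane: -213 + 204t = -60, so t = 3/4.
Intersection: (19, -3, -9) + (3/4)·(-20, 0, 12) = (4, -3, 0).

(4, -3, 0)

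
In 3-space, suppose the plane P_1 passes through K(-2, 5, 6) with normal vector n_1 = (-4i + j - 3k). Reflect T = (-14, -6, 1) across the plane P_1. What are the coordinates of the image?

(2, -10, 13)

P_1: n_1·r = n_1·K gives -4x + y - 3z = -5.
λ = (n·T − d)/|n|² = (47 − (-5))/26 = 2.
Reflection = T − 2λn = (-14, -6, 1) − 4·(-4, 1, -3) = (2, -10, 13).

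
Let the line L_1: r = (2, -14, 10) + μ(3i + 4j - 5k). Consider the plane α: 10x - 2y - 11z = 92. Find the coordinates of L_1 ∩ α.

(8, -6, 0)

Substitute r = (2, -14, 10) + t(3, 4, -5) into the plane: -62 + 77t = 92, so t = 2.
Intersection: (2, -14, 10) + 2·(3, 4, -5) = (8, -6, 0).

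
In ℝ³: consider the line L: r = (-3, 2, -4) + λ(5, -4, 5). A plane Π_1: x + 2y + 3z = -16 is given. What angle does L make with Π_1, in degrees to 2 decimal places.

sin θ = |n·v| / (|n||v|) = |12| / (√14 · √66) = 0.39477.
θ ≈ 23.25°.

23.25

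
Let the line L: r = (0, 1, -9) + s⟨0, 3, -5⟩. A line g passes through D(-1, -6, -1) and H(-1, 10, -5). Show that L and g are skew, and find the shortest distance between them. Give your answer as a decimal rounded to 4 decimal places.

1.0000

A direction vector for g is H − D = (0, 16, -4).
Common perpendicular direction n = (0, 3, -5) × (0, 16, -4) = (68, 0, 0).
With w = (-1, -6, -1) − (0, 1, -9) = (-1, -7, 8), w · n = -68.
Since n ≠ 0 the lines are not parallel, and w · n = -68 ≠ 0 so they do not intersect; hence they are skew.
Distance = |w · n| / |n| = |-68| / √4624 ≈ 1.0000.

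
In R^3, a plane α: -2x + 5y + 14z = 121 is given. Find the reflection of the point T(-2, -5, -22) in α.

λ = (n·T − d)/|n|² = (-329 − 121)/225 = -2.
Reflection = T − 2λn = (-2, -5, -22) − (-4)·(-2, 5, 14) = (-10, 15, 34).

(-10, 15, 34)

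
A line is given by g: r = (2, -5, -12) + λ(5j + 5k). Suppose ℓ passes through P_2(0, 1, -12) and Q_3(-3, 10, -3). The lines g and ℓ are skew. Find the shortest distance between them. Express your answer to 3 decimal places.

A direction vector for ℓ is Q_3 − P_2 = (-3, 9, 9).
Common perpendicular direction n = (0, 5, 5) × (-3, 9, 9) = (0, -15, 15).
With w = (0, 1, -12) − (2, -5, -12) = (-2, 6, 0), w · n = -90.
Distance = |w · n| / |n| = |-90| / √450 ≈ 4.243.

4.243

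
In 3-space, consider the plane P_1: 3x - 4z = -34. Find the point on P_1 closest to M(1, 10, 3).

(-2, 10, 7)

Foot = M − λn with λ = (n·M − d)/|n|² = (-9 − (-34))/25 = 1.
Foot = (1, 10, 3) − 1·(3, 0, -4) = (-2, 10, 7).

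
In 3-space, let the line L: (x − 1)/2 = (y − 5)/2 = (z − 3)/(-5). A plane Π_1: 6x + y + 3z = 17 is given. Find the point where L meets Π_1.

(7, 11, -12)

L has direction (2, 2, -5) through (1, 5, 3).
Substitute r = (1, 5, 3) + t(2, 2, -5) into the plane: 20 + (-1)t = 17, so t = 3.
Intersection: (1, 5, 3) + 3·(2, 2, -5) = (7, 11, -12).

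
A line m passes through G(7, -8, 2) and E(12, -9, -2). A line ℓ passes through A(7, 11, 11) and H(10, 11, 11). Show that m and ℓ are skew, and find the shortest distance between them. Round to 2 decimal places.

A direction vector for m is E − G = (5, -1, -4).
A direction vector for ℓ is H − A = (3, 0, 0).
Common perpendicular direction n = (5, -1, -4) × (3, 0, 0) = (0, -12, 3).
With w = (7, 11, 11) − (7, -8, 2) = (0, 19, 9), w · n = -201.
Since n ≠ 0 the lines are not parallel, and w · n = -201 ≠ 0 so they do not intersect; hence they are skew.
Distance = |w · n| / |n| = |-201| / √153 ≈ 16.25.

16.25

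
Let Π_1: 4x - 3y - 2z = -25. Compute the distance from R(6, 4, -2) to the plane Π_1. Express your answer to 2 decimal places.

7.61

n·R − d = (4)·(6) + (-3)·(4) + (-2)·(-2) − (-25) = 41; |n| = √29.
Distance = |41| / √29 = 41/√29 ≈ 7.61.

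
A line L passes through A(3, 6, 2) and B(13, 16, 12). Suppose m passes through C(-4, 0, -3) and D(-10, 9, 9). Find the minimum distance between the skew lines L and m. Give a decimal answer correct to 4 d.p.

A direction vector for L is B − A = (10, 10, 10).
A direction vector for m is D − C = (-6, 9, 12).
Common perpendicular direction n = (10, 10, 10) × (-6, 9, 12) = (30, -180, 150).
With w = (-4, 0, -3) − (3, 6, 2) = (-7, -6, -5), w · n = 120.
Distance = |w · n| / |n| = |120| / √55800 ≈ 0.5080.

0.5080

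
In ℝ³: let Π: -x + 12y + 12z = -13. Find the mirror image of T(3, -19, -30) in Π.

λ = (n·T − d)/|n|² = (-591 − (-13))/289 = -2.
Reflection = T − 2λn = (3, -19, -30) − (-4)·(-1, 12, 12) = (-1, 29, 18).

(-1, 29, 18)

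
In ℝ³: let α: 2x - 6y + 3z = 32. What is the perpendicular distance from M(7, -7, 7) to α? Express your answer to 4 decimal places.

6.4286

n·M − d = (2)·(7) + (-6)·(-7) + (3)·(7) − 32 = 45; |n| = √49.
Distance = |45| / √49 = 45/√49 ≈ 6.4286.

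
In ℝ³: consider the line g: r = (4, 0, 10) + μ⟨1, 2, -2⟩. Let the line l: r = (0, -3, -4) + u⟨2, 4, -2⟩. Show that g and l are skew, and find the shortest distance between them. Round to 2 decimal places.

Common perpendicular direction n = (1, 2, -2) × (2, 4, -2) = (4, -2, 0).
With w = (0, -3, -4) − (4, 0, 10) = (-4, -3, -14), w · n = -10.
Since n ≠ 0 the lines are not parallel, and w · n = -10 ≠ 0 so they do not intersect; hence they are skew.
Distance = |w · n| / |n| = |-10| / √20 ≈ 2.24.

2.24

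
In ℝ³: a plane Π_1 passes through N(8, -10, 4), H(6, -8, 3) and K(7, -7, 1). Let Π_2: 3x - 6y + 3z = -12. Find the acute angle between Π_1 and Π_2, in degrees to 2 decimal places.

80.03

NH = (-2, 2, -1), NK = (-1, 3, -3); a normal to Π_1 is NH × NK = (-3, -5, -4).
Using N: Π_1 has equation -3x - 5y - 4z = 10.
cos θ = |n₁·n₂| / (|n₁||n₂|) = |9| / (√50 · √54).
θ = arccos(0.17321) ≈ 80.03°.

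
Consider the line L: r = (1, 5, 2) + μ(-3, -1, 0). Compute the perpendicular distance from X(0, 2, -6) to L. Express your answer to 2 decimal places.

Taking (1, 5, 2) on L with direction v = (-3, -1, 0): w = X − (1, 5, 2) = (-1, -3, -8), and w × v = (-8, 24, -8).
Distance = |w × v| / |v| = √704 / √10 ≈ 8.39.

8.39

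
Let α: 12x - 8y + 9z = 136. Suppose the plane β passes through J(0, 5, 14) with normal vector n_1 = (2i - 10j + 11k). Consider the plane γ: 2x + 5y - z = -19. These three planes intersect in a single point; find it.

(5, -5, 4)

β: n_1·r = n_1·J gives 2x - 10y + 11z = 104.
Solving the 3×3 linear system 12x - 8y + 9z = 136, 2x - 10y + 11z = 104, 2x + 5y - z = -19 (e.g. by elimination or Cramer's rule, determinant = -462) gives (5, -5, 4).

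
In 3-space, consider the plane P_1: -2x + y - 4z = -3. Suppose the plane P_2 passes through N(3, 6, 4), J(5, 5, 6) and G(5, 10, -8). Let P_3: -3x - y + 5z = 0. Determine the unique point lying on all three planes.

(1, 7, 2)

NJ = (2, -1, 2), NG = (2, 4, -12); a normal to P_2 is NJ × NG = (4, 28, 10).
Using N: P_2 has equation 4x + 28y + 10z = 220.
Solving the 3×3 linear system -2x + y - 4z = -3, 4x + 28y + 10z = 220, -3x - y + 5z = 0 (e.g. by elimination or Cramer's rule, determinant = -670) gives (1, 7, 2).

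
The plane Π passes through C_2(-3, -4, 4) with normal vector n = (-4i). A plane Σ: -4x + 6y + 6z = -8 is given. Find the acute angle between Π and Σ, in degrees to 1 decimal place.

64.8

Π: n·r = n·C_2 gives -4x = 12.
cos θ = |n₁·n₂| / (|n₁||n₂|) = |16| / (√16 · √88).
θ = arccos(0.42640) ≈ 64.8°.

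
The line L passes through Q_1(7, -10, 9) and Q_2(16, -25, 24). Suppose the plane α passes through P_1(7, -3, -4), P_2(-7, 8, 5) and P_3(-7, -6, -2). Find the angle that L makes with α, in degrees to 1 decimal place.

69.6

A direction vector for L is Q_2 − Q_1 = (9, -15, 15).
P_1P_2 = (-14, 11, 9), P_1P_3 = (-14, -3, 2); a normal to α is P_1P_2 × P_1P_3 = (49, -98, 196).
Using P_1: α has equation 49x - 98y + 196z = -147.
sin θ = |n·v| / (|n||v|) = |4851| / (√50421 · √531) = 0.93752.
θ ≈ 69.6°.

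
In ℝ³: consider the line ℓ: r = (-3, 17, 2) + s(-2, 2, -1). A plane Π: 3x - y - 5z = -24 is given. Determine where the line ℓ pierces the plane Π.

Substitute r = (-3, 17, 2) + t(-2, 2, -1) into the plane: -36 + (-3)t = -24, so t = -4.
Intersection: (-3, 17, 2) + (-4)·(-2, 2, -1) = (5, 9, 6).

(5, 9, 6)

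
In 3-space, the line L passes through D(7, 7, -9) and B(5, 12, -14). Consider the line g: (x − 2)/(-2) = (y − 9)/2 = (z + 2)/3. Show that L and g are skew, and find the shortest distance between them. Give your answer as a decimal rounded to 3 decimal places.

1.684

A direction vector for L is B − D = (-2, 5, -5).
g has direction (-2, 2, 3) through (2, 9, -2).
Common perpendicular direction n = (-2, 5, -5) × (-2, 2, 3) = (25, 16, 6).
With w = (2, 9, -2) − (7, 7, -9) = (-5, 2, 7), w · n = -51.
Since n ≠ 0 the lines are not parallel, and w · n = -51 ≠ 0 so they do not intersect; hence they are skew.
Distance = |w · n| / |n| = |-51| / √917 ≈ 1.684.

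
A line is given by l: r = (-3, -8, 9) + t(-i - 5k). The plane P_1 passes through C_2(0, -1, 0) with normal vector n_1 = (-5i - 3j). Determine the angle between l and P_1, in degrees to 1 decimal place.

P_1: n_1·r = n_1·C_2 gives -5x - 3y = 3.
sin θ = |n·v| / (|n||v|) = |5| / (√34 · √26) = 0.16817.
θ ≈ 9.7°.

9.7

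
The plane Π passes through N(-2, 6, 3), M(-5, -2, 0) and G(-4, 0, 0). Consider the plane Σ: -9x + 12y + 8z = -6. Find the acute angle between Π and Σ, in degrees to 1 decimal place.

51.5

NM = (-3, -8, -3), NG = (-2, -6, -3); a normal to Π is NM × NG = (6, -3, 2).
Using N: Π has equation 6x - 3y + 2z = -24.
cos θ = |n₁·n₂| / (|n₁||n₂|) = |-74| / (√49 · √289).
θ = arccos(0.62185) ≈ 51.5°.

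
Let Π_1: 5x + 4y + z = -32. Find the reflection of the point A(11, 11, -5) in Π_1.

λ = (n·A − d)/|n|² = (94 − (-32))/42 = 3.
Reflection = A − 2λn = (11, 11, -5) − 6·(5, 4, 1) = (-19, -13, -11).

(-19, -13, -11)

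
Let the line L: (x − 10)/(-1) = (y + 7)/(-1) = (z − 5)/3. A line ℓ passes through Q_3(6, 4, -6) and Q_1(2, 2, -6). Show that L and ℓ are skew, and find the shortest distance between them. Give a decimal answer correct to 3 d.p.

L has direction (-1, -1, 3) through (10, -7, 5).
A direction vector for ℓ is Q_1 − Q_3 = (-4, -2, 0).
Common perpendicular direction n = (-1, -1, 3) × (-4, -2, 0) = (6, -12, -2).
With w = (6, 4, -6) − (10, -7, 5) = (-4, 11, -11), w · n = -134.
Since n ≠ 0 the lines are not parallel, and w · n = -134 ≠ 0 so they do not intersect; hence they are skew.
Distance = |w · n| / |n| = |-134| / √184 ≈ 9.879.

9.879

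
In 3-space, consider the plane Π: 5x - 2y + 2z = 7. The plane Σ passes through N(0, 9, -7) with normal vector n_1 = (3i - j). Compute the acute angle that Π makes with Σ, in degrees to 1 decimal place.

20.6

Σ: n_1·r = n_1·N gives 3x - y = -9.
cos θ = |n₁·n₂| / (|n₁||n₂|) = |17| / (√33 · √10).
θ = arccos(0.93582) ≈ 20.6°.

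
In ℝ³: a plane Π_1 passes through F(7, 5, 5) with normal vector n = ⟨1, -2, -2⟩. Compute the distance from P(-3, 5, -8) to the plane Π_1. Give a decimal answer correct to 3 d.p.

5.333

Π_1: n·r = n·F gives x - 2y - 2z = -13.
n·P − d = (1)·(-3) + (-2)·(5) + (-2)·(-8) − (-13) = 16; |n| = √9.
Distance = |16| / √9 = 16/√9 ≈ 5.333.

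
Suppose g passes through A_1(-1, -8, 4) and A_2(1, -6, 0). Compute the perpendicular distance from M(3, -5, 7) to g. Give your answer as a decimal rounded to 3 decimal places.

5.817

A direction vector for g is A_2 − A_1 = (2, 2, -4).
Taking (-1, -8, 4) on g with direction v = (2, 2, -4): w = M − (-1, -8, 4) = (4, 3, 3), and w × v = (-18, 22, 2).
Distance = |w × v| / |v| = √812 / √24 ≈ 5.817.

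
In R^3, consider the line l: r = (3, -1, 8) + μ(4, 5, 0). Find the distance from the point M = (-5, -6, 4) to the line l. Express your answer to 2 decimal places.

5.08

Taking (3, -1, 8) on l with direction v = (4, 5, 0): w = M − (3, -1, 8) = (-8, -5, -4), and w × v = (20, -16, -20).
Distance = |w × v| / |v| = √1056 / √41 ≈ 5.08.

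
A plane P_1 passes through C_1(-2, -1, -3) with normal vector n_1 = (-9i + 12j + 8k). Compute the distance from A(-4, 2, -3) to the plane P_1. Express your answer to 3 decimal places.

3.176

P_1: n_1·r = n_1·C_1 gives -9x + 12y + 8z = -18.
n·A − d = (-9)·(-4) + (12)·(2) + (8)·(-3) − (-18) = 54; |n| = √289.
Distance = |54| / √289 = 54/√289 ≈ 3.176.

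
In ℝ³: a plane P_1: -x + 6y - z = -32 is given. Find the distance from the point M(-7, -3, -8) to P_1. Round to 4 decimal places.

4.7044

n·M − d = (-1)·(-7) + (6)·(-3) + (-1)·(-8) − (-32) = 29; |n| = √38.
Distance = |29| / √38 = 29/√38 ≈ 4.7044.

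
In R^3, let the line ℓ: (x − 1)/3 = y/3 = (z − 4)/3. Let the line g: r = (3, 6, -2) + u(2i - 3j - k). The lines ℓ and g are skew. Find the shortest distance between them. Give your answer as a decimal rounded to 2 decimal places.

8.44

ℓ has direction (3, 3, 3) through (1, 0, 4).
Common perpendicular direction n = (3, 3, 3) × (2, -3, -1) = (6, 9, -15).
With w = (3, 6, -2) − (1, 0, 4) = (2, 6, -6), w · n = 156.
Distance = |w · n| / |n| = |156| / √342 ≈ 8.44.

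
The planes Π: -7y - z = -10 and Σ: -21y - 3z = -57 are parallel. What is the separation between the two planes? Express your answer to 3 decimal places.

1.273

Rescale Σ by 1/3: -7y - z = -19. Then distance = |-10 − (-19)| / √50 ≈ 1.273.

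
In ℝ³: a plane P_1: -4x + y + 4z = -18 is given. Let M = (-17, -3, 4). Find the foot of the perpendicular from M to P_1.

(-5, -6, -8)

Foot = M − λn with λ = (n·M − d)/|n|² = (81 − (-18))/33 = 3.
Foot = (-17, -3, 4) − 3·(-4, 1, 4) = (-5, -6, -8).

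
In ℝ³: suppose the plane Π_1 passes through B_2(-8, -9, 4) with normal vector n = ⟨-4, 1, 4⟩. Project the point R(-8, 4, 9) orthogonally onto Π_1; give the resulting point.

(-4, 3, 5)

Π_1: n·r = n·B_2 gives -4x + y + 4z = 39.
Foot = R − λn with λ = (n·R − d)/|n|² = (72 − 39)/33 = 1.
Foot = (-8, 4, 9) − 1·(-4, 1, 4) = (-4, 3, 5).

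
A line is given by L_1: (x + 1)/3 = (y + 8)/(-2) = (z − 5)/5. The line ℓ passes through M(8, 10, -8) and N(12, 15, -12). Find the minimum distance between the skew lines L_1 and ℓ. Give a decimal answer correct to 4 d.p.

2.8892

L_1 has direction (3, -2, 5) through (-1, -8, 5).
A direction vector for ℓ is N − M = (4, 5, -4).
Common perpendicular direction n = (3, -2, 5) × (4, 5, -4) = (-17, 32, 23).
With w = (8, 10, -8) − (-1, -8, 5) = (9, 18, -13), w · n = 124.
Distance = |w · n| / |n| = |124| / √1842 ≈ 2.8892.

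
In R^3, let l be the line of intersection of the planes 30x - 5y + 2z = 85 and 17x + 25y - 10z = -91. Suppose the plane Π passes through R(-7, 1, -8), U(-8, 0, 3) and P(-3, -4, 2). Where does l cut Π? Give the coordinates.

(2, -7, -5)

Direction of l: (30, -5, 2) × (17, 25, -10) = (0, 334, 835).
A point on l: solving the two plane equations with y = -13 gives (2, -13, -20).
RU = (-1, -1, 11), RP = (4, -5, 10); a normal to Π is RU × RP = (45, 54, 9).
Using R: Π has equation 45x + 54y + 9z = -333.
Substitute r = (2, -13, -20) + t(0, 334, 835) into the plane: -792 + 25551t = -333, so t = 3/167.
Intersection: (2, -13, -20) + (3/167)·(0, 334, 835) = (2, -7, -5).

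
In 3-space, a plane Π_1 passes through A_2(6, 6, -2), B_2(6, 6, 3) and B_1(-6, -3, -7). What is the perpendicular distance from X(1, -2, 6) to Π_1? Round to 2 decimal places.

3.40

A_2B_2 = (0, 0, 5), A_2B_1 = (-12, -9, -5); a normal to Π_1 is A_2B_2 × A_2B_1 = (45, -60, 0).
Using A_2: Π_1 has equation 45x - 60y = -90.
n·X − d = (45)·(1) + (-60)·(-2) + (0)·(6) − (-90) = 255; |n| = √5625.
Distance = |255| / √5625 = 255/√5625 ≈ 3.40.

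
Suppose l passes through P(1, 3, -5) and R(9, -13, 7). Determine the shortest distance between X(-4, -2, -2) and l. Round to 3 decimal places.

6.823

A direction vector for l is R − P = (8, -16, 12).
Taking (1, 3, -5) on l with direction v = (8, -16, 12): w = X − (1, 3, -5) = (-5, -5, 3), and w × v = (-12, 84, 120).
Distance = |w × v| / |v| = √21600 / √464 ≈ 6.823.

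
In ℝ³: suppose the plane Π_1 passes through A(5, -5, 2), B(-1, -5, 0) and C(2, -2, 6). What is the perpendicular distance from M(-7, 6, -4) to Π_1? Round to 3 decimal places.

10.311

AB = (-6, 0, -2), AC = (-3, 3, 4); a normal to Π_1 is AB × AC = (6, 30, -18).
Using A: Π_1 has equation 6x + 30y - 18z = -156.
n·M − d = (6)·(-7) + (30)·(6) + (-18)·(-4) − (-156) = 366; |n| = √1260.
Distance = |366| / √1260 = 366/√1260 ≈ 10.311.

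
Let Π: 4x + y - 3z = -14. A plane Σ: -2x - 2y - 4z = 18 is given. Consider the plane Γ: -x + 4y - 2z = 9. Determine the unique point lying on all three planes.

Solving the 3×3 linear system 4x + y - 3z = -14, -2x - 2y - 4z = 18, -x + 4y - 2z = 9 (e.g. by elimination or Cramer's rule, determinant = 110) gives (-5, 0, -2).

(-5, 0, -2)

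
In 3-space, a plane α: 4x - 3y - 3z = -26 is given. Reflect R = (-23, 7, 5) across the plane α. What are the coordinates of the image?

(1, -11, -13)

λ = (n·R − d)/|n|² = (-128 − (-26))/34 = -3.
Reflection = R − 2λn = (-23, 7, 5) − (-6)·(4, -3, -3) = (1, -11, -13).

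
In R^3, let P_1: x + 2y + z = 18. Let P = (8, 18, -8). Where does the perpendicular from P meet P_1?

(5, 12, -11)

Foot = P − λn with λ = (n·P − d)/|n|² = (36 − 18)/6 = 3.
Foot = (8, 18, -8) − 3·(1, 2, 1) = (5, 12, -11).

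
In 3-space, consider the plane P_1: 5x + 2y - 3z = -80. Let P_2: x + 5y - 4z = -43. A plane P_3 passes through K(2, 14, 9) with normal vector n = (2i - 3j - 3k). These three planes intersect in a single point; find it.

P_3: n·r = n·K gives 2x - 3y - 3z = -65.
Solving the 3×3 linear system 5x + 2y - 3z = -80, x + 5y - 4z = -43, 2x - 3y - 3z = -65 (e.g. by elimination or Cramer's rule, determinant = -106) gives (-10, 3, 12).

(-10, 3, 12)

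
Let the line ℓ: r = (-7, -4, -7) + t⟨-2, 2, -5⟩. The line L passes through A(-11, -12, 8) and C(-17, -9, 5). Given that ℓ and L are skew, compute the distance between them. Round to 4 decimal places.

A direction vector for L is C − A = (-6, 3, -3).
Common perpendicular direction n = (-2, 2, -5) × (-6, 3, -3) = (9, 24, 6).
With w = (-11, -12, 8) − (-7, -4, -7) = (-4, -8, 15), w · n = -138.
Distance = |w · n| / |n| = |-138| / √693 ≈ 5.2422.

5.2422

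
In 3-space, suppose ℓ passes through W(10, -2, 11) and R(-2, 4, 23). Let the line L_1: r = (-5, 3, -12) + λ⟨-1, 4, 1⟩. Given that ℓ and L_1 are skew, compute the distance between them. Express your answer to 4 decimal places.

26.8701

A direction vector for ℓ is R − W = (-12, 6, 12).
Common perpendicular direction n = (-12, 6, 12) × (-1, 4, 1) = (-42, 0, -42).
With w = (-5, 3, -12) − (10, -2, 11) = (-15, 5, -23), w · n = 1596.
Distance = |w · n| / |n| = |1596| / √3528 ≈ 26.8701.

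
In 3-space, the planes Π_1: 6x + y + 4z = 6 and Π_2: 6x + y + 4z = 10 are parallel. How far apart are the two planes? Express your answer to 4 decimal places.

Same normal n = (6, 1, 4) with |n| = √53; distance = |6 − 10| / |n| = 4/√53 ≈ 0.5494.

0.5494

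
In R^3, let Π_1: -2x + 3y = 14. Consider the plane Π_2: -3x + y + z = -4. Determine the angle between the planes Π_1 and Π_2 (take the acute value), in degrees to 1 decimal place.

41.2

cos θ = |n₁·n₂| / (|n₁||n₂|) = |9| / (√13 · √11).
θ = arccos(0.75262) ≈ 41.2°.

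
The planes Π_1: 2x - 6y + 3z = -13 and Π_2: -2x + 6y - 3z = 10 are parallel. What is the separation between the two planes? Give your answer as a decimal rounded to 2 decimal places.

Rescale Π_2 by 1/(-1): 2x - 6y + 3z = -10. Then distance = |-13 − (-10)| / √49 ≈ 0.43.

0.43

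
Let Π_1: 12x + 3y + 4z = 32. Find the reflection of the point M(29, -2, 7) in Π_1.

λ = (n·M − d)/|n|² = (370 − 32)/169 = 2.
Reflection = M − 2λn = (29, -2, 7) − 4·(12, 3, 4) = (-19, -14, -9).

(-19, -14, -9)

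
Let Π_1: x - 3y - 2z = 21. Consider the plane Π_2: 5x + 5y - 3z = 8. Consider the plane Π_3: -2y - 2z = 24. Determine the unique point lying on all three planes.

(-4, -1, -11)

Solving the 3×3 linear system x - 3y - 2z = 21, 5x + 5y - 3z = 8, -2y - 2z = 24 (e.g. by elimination or Cramer's rule, determinant = -26) gives (-4, -1, -11).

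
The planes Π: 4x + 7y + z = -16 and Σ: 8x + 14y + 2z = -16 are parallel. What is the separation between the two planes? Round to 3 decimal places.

Rescale Σ by 1/2: 4x + 7y + z = -8. Then distance = |-16 − (-8)| / √66 ≈ 0.985.

0.985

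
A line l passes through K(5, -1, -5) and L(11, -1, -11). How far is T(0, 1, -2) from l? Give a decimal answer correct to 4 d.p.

2.4495

A direction vector for l is L − K = (6, 0, -6).
Taking (5, -1, -5) on l with direction v = (6, 0, -6): w = T − (5, -1, -5) = (-5, 2, 3), and w × v = (-12, -12, -12).
Distance = |w × v| / |v| = √432 / √72 ≈ 2.4495.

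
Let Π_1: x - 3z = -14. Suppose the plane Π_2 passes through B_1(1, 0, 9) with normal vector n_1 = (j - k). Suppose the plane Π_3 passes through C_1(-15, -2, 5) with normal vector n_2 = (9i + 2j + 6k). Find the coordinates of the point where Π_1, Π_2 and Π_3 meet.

Π_2: n_1·r = n_1·B_1 gives y - z = -9.
Π_3: n_2·r = n_2·C_1 gives 9x + 2y + 6z = -109.
Solving the 3×3 linear system x - 3z = -14, y - z = -9, 9x + 2y + 6z = -109 (e.g. by elimination or Cramer's rule, determinant = 35) gives (-11, -8, 1).

(-11, -8, 1)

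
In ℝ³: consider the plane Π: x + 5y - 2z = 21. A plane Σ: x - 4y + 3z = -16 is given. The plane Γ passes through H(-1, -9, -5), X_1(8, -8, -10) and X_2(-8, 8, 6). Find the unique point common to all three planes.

(2, 3, -2)

HX_1 = (9, 1, -5), HX_2 = (-7, 17, 11); a normal to Γ is HX_1 × HX_2 = (96, -64, 160).
Using H: Γ has equation 96x - 64y + 160z = -320.
Solving the 3×3 linear system x + 5y - 2z = 21, x - 4y + 3z = -16, 96x - 64y + 160z = -320 (e.g. by elimination or Cramer's rule, determinant = -448) gives (2, 3, -2).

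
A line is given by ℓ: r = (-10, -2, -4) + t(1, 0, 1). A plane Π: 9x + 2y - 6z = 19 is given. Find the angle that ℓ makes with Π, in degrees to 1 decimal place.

11.1

sin θ = |n·v| / (|n||v|) = |3| / (√121 · √2) = 0.19285.
θ ≈ 11.1°.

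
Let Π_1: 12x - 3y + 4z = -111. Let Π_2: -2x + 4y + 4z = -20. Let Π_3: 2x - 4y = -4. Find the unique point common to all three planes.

(-8, -3, -6)

Solving the 3×3 linear system 12x - 3y + 4z = -111, -2x + 4y + 4z = -20, 2x - 4y = -4 (e.g. by elimination or Cramer's rule, determinant = 168) gives (-8, -3, -6).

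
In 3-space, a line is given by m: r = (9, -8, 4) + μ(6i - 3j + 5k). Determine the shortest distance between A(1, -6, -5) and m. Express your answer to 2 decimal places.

3.00

Taking (9, -8, 4) on m with direction v = (6, -3, 5): w = A − (9, -8, 4) = (-8, 2, -9), and w × v = (-17, -14, 12).
Distance = |w × v| / |v| = √629 / √70 ≈ 3.00.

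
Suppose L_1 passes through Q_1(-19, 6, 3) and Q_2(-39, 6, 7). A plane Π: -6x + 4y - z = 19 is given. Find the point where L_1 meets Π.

(1, 6, -1)

A direction vector for L_1 is Q_2 − Q_1 = (-20, 0, 4).
Substitute r = (-19, 6, 3) + t(-20, 0, 4) into the plane: 135 + 116t = 19, so t = -1.
Intersection: (-19, 6, 3) + (-1)·(-20, 0, 4) = (1, 6, -1).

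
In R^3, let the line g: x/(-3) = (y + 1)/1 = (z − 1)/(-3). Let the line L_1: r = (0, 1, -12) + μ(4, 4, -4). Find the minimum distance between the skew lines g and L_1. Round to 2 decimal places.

g has direction (-3, 1, -3) through (0, -1, 1).
Common perpendicular direction n = (-3, 1, -3) × (4, 4, -4) = (8, -24, -16).
With w = (0, 1, -12) − (0, -1, 1) = (0, 2, -13), w · n = 160.
Distance = |w · n| / |n| = |160| / √896 ≈ 5.35.

5.35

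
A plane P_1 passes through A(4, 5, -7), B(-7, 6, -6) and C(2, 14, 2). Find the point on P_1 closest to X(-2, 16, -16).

(-2, 6, -6)

AB = (-11, 1, 1), AC = (-2, 9, 9); a normal to P_1 is AB × AC = (0, 97, -97).
Using A: P_1 has equation 97y - 97z = 1164.
Foot = X − λn with λ = (n·X − d)/|n|² = (3104 − 1164)/18818 = 10/97.
Foot = (-2, 16, -16) − (10/97)·(0, 97, -97) = (-2, 6, -6).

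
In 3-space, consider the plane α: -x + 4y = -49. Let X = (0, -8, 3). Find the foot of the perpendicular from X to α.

(1, -12, 3)

Foot = X − λn with λ = (n·X − d)/|n|² = (-32 − (-49))/17 = 1.
Foot = (0, -8, 3) − 1·(-1, 4, 0) = (1, -12, 3).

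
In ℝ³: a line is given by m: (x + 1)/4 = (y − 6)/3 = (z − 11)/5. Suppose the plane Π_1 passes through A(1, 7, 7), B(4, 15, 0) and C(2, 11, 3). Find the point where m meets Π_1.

m has direction (4, 3, 5) through (-1, 6, 11).
AB = (3, 8, -7), AC = (1, 4, -4); a normal to Π_1 is AB × AC = (-4, 5, 4).
Using A: Π_1 has equation -4x + 5y + 4z = 59.
Substitute r = (-1, 6, 11) + t(4, 3, 5) into the plane: 78 + 19t = 59, so t = -1.
Intersection: (-1, 6, 11) + (-1)·(4, 3, 5) = (-5, 3, 6).

(-5, 3, 6)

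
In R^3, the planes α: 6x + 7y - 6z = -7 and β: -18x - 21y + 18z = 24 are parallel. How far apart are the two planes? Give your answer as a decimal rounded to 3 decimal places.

0.091

Rescale β by 1/(-3): 6x + 7y - 6z = -8. Then distance = |-7 − (-8)| / √121 ≈ 0.091.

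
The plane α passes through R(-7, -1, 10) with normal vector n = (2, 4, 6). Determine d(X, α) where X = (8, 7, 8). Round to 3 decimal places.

6.682

α: n·r = n·R gives 2x + 4y + 6z = 42.
n·X − d = (2)·(8) + (4)·(7) + (6)·(8) − 42 = 50; |n| = √56.
Distance = |50| / √56 = 50/√56 ≈ 6.682.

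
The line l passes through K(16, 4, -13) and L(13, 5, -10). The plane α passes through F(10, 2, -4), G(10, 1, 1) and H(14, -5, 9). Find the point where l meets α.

(4, 8, -1)

A direction vector for l is L − K = (-3, 1, 3).
FG = (0, -1, 5), FH = (4, -7, 13); a normal to α is FG × FH = (22, 20, 4).
Using F: α has equation 22x + 20y + 4z = 244.
Substitute r = (16, 4, -13) + t(-3, 1, 3) into the plane: 380 + (-34)t = 244, so t = 4.
Intersection: (16, 4, -13) + 4·(-3, 1, 3) = (4, 8, -1).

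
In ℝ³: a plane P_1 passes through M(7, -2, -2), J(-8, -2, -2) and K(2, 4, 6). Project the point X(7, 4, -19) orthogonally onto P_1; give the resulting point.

(7, -8, -10)

MJ = (-15, 0, 0), MK = (-5, 6, 8); a normal to P_1 is MJ × MK = (0, 120, -90).
Using M: P_1 has equation 120y - 90z = -60.
Foot = X − λn with λ = (n·X − d)/|n|² = (2190 − (-60))/22500 = 1/10.
Foot = (7, 4, -19) − (1/10)·(0, 120, -90) = (7, -8, -10).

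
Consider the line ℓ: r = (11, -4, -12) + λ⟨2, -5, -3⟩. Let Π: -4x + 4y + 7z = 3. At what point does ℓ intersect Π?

Substitute r = (11, -4, -12) + t(2, -5, -3) into the plane: -144 + (-49)t = 3, so t = -3.
Intersection: (11, -4, -12) + (-3)·(2, -5, -3) = (5, 11, -3).

(5, 11, -3)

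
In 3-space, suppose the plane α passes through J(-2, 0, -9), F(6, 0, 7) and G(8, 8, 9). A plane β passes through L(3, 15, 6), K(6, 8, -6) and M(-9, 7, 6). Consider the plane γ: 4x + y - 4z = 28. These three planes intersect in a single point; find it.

(0, 4, -6)

JF = (8, 0, 16), JG = (10, 8, 18); a normal to α is JF × JG = (-128, 16, 64).
Using J: α has equation -128x + 16y + 64z = -320.
LK = (3, -7, -12), LM = (-12, -8, 0); a normal to β is LK × LM = (-96, 144, -108).
Using L: β has equation -96x + 144y - 108z = 1224.
Solving the 3×3 linear system -128x + 16y + 64z = -320, -96x + 144y - 108z = 1224, 4x + y - 4z = 28 (e.g. by elimination or Cramer's rule, determinant = 3840) gives (0, 4, -6).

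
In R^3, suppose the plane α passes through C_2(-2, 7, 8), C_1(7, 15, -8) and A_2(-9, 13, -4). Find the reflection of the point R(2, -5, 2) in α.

(2, 19, 14)

C_2C_1 = (9, 8, -16), C_2A_2 = (-7, 6, -12); a normal to α is C_2C_1 × C_2A_2 = (0, 220, 110).
Using C_2: α has equation 220y + 110z = 2420.
λ = (n·R − d)/|n|² = (-880 − 2420)/60500 = -3/55.
Reflection = R − 2λn = (2, -5, 2) − (-6/55)·(0, 220, 110) = (2, 19, 14).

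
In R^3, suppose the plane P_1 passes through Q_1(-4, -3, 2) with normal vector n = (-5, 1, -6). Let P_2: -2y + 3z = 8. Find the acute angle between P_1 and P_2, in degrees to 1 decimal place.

45.2

P_1: n·r = n·Q_1 gives -5x + y - 6z = 5.
cos θ = |n₁·n₂| / (|n₁||n₂|) = |-20| / (√62 · √13).
θ = arccos(0.70447) ≈ 45.2°.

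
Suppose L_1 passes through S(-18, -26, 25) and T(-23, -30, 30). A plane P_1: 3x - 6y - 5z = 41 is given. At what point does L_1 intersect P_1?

(2, -10, 5)

A direction vector for L_1 is T − S = (-5, -4, 5).
Substitute r = (-18, -26, 25) + t(-5, -4, 5) into the plane: -23 + (-16)t = 41, so t = -4.
Intersection: (-18, -26, 25) + (-4)·(-5, -4, 5) = (2, -10, 5).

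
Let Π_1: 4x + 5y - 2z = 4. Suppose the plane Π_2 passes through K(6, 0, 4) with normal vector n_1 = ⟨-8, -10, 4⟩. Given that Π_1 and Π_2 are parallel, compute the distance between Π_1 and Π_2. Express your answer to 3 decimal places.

Π_2: n_1·r = n_1·K gives -8x - 10y + 4z = -32.
Rescale Π_2 by 1/(-2): 4x + 5y - 2z = 16. Then distance = |4 − 16| / √45 ≈ 1.789.

1.789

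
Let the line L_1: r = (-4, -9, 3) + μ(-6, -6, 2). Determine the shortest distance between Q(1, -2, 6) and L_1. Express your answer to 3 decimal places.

5.068

Taking (-4, -9, 3) on L_1 with direction v = (-6, -6, 2): w = Q − (-4, -9, 3) = (5, 7, 3), and w × v = (32, -28, 12).
Distance = |w × v| / |v| = √1952 / √76 ≈ 5.068.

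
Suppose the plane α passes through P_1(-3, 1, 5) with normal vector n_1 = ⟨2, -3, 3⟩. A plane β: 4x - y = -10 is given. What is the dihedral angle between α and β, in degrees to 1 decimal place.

α: n_1·r = n_1·P_1 gives 2x - 3y + 3z = 6.
cos θ = |n₁·n₂| / (|n₁||n₂|) = |11| / (√22 · √17).
θ = arccos(0.56880) ≈ 55.3°.

55.3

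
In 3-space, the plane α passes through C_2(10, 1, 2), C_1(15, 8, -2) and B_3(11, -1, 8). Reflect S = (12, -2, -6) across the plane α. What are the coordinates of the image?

(4, 6, -2)

C_2C_1 = (5, 7, -4), C_2B_3 = (1, -2, 6); a normal to α is C_2C_1 × C_2B_3 = (34, -34, -17).
Using C_2: α has equation 34x - 34y - 17z = 272.
λ = (n·S − d)/|n|² = (578 − 272)/2601 = 2/17.
Reflection = S − 2λn = (12, -2, -6) − (4/17)·(34, -34, -17) = (4, 6, -2).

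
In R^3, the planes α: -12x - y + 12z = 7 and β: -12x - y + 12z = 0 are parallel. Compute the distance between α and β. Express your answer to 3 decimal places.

Same normal n = (-12, -1, 12) with |n| = √289; distance = |7 − 0| / |n| = 7/√289 ≈ 0.412.

0.412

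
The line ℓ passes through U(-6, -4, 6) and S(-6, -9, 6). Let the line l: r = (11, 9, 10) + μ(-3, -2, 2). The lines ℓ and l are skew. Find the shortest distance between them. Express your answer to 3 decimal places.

A direction vector for ℓ is S − U = (0, -5, 0).
Common perpendicular direction n = (0, -5, 0) × (-3, -2, 2) = (-10, 0, -15).
With w = (11, 9, 10) − (-6, -4, 6) = (17, 13, 4), w · n = -230.
Distance = |w · n| / |n| = |-230| / √325 ≈ 12.758.

12.758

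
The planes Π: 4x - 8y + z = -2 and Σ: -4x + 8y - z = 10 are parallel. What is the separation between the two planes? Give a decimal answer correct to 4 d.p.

0.8889

Rescale Σ by 1/(-1): 4x - 8y + z = -10. Then distance = |-2 − (-10)| / √81 ≈ 0.8889.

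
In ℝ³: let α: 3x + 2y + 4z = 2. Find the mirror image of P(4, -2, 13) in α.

λ = (n·P − d)/|n|² = (60 − 2)/29 = 2.
Reflection = P − 2λn = (4, -2, 13) − 4·(3, 2, 4) = (-8, -10, -3).

(-8, -10, -3)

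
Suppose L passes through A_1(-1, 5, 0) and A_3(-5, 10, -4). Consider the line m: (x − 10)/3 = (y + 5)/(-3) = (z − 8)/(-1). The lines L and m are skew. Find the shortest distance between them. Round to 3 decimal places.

2.167

A direction vector for L is A_3 − A_1 = (-4, 5, -4).
m has direction (3, -3, -1) through (10, -5, 8).
Common perpendicular direction n = (-4, 5, -4) × (3, -3, -1) = (-17, -16, -3).
With w = (10, -5, 8) − (-1, 5, 0) = (11, -10, 8), w · n = -51.
Distance = |w · n| / |n| = |-51| / √554 ≈ 2.167.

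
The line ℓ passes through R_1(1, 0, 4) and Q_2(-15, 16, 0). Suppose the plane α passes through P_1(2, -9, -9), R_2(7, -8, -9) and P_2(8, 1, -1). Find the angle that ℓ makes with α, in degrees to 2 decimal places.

A direction vector for ℓ is Q_2 − R_1 = (-16, 16, -4).
P_1R_2 = (5, 1, 0), P_1P_2 = (6, 10, 8); a normal to α is P_1R_2 × P_1P_2 = (8, -40, 44).
Using P_1: α has equation 8x - 40y + 44z = -20.
sin θ = |n·v| / (|n||v|) = |-944| / (√3600 · √528) = 0.68471.
θ ≈ 43.21°.

43.21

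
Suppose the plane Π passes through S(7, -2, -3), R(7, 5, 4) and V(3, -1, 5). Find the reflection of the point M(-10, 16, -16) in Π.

(32, -8, 8)

SR = (0, 7, 7), SV = (-4, 1, 8); a normal to Π is SR × SV = (49, -28, 28).
Using S: Π has equation 49x - 28y + 28z = 315.
λ = (n·M − d)/|n|² = (-1386 − 315)/3969 = -3/7.
Reflection = M − 2λn = (-10, 16, -16) − (-6/7)·(49, -28, 28) = (32, -8, 8).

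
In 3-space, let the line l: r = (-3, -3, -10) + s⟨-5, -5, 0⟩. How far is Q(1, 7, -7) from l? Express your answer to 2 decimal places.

5.20

Taking (-3, -3, -10) on l with direction v = (-5, -5, 0): w = Q − (-3, -3, -10) = (4, 10, 3), and w × v = (15, -15, 30).
Distance = |w × v| / |v| = √1350 / √50 ≈ 5.20.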